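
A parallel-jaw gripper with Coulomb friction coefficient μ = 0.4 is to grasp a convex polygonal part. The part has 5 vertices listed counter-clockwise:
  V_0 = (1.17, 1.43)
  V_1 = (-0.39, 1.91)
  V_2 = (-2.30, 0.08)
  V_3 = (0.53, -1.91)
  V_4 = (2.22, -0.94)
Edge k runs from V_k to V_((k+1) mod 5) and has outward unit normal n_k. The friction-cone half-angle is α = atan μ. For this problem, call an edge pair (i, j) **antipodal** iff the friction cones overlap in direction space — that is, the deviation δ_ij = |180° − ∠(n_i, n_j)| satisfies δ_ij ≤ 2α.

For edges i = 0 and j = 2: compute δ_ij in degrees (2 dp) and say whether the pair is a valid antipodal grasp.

α = atan 0.4 = 21.80°;  2α = 43.60°
edge 0: e_0 = (-1.56, +0.48);  n_0 = (+0.2941, +0.9558)
edge 2: e_2 = (+2.83, -1.99);  n_2 = (-0.5752, -0.8180)
∠(n_0, n_2) = 161.99°
δ = |180° − 161.99°| = 18.01°
18.01° ≤ 2α = 43.60°  →  valid

δ = 18.01°, valid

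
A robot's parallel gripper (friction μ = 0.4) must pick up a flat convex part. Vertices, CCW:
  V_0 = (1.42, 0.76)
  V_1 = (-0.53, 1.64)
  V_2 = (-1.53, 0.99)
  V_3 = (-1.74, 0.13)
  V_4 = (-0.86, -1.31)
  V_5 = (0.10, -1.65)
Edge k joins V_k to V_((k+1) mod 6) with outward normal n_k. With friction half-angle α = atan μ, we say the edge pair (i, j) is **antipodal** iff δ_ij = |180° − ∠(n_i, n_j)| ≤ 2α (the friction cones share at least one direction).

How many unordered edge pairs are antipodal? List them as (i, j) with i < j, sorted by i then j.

count = 4; pairs: (0,3), (0,4), (1,5), (2,5)

α = atan 0.4 = 21.80°;  2α = 43.60°
n_0 = (+0.4113, +0.9115)
n_1 = (-0.5450, +0.8384)
n_2 = (-0.9715, +0.2372)
n_3 = (-0.8533, -0.5215)
n_4 = (-0.3338, -0.9426)
n_5 = (+0.8771, -0.4804)
  (0,1): δ = 122.69°  ·
  (0,2): δ = 79.43°  ·
  (0,3): δ = 34.28°  ✓
  (0,4): δ = 4.79°  ✓
  (0,5): δ = 85.58°  ·
  (1,2): δ = 136.75°  ·
  (1,3): δ = 91.59°  ·
  (1,4): δ = 52.53°  ·
  (1,5): δ = 28.27°  ✓
  (2,3): δ = 134.85°  ·
  (2,4): δ = 95.78°  ·
  (2,5): δ = 14.99°  ✓
  (3,4): δ = 140.93°  ·
  (3,5): δ = 60.14°  ·
  (4,5): δ = 99.21°  ·
antipodal pairs: 4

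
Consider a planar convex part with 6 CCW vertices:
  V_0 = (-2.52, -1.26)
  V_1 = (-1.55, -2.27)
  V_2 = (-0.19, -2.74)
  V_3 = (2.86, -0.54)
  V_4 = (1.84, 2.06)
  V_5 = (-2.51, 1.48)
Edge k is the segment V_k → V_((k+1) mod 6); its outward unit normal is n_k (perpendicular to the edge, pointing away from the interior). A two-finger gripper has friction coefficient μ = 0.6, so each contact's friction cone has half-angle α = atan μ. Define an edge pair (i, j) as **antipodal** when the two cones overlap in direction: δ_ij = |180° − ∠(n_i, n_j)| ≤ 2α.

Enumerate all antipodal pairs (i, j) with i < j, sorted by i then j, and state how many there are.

count = 7; pairs: (0,3), (0,4), (1,3), (1,4), (2,4), (2,5), (3,5)

α = atan 0.6 = 30.96°;  2α = 61.93°
n_0 = (-0.7212, -0.6927)
n_1 = (-0.3266, -0.9452)
n_2 = (+0.5850, -0.8110)
n_3 = (+0.9309, +0.3652)
n_4 = (-0.1322, +0.9912)
n_5 = (-1.0000, +0.0036)
  (0,1): δ = 152.91°  ·
  (0,2): δ = 98.04°  ·
  (0,3): δ = 22.42°  ✓
  (0,4): δ = 53.75°  ✓
  (0,5): δ = 135.95°  ·
  (1,2): δ = 125.13°  ·
  (1,3): δ = 49.51°  ✓
  (1,4): δ = 26.66°  ✓
  (1,5): δ = 108.86°  ·
  (2,3): δ = 104.38°  ·
  (2,4): δ = 28.21°  ✓
  (2,5): δ = 53.99°  ✓
  (3,4): δ = 103.83°  ·
  (3,5): δ = 21.63°  ✓
  (4,5): δ = 97.80°  ·
antipodal pairs: 7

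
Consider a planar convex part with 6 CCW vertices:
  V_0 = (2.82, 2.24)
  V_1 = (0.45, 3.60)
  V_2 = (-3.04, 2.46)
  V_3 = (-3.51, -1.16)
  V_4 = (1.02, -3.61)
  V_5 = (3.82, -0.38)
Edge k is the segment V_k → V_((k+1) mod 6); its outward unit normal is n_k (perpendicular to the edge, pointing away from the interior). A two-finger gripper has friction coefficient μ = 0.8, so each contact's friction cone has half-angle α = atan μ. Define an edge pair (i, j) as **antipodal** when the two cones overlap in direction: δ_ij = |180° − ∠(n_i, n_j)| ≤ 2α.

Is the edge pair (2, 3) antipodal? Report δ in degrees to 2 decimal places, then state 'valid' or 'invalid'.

α = atan 0.8 = 38.66°;  2α = 77.32°
edge 2: e_2 = (-0.47, -3.62);  n_2 = (-0.9917, +0.1288)
edge 3: e_3 = (+4.53, -2.45);  n_3 = (-0.4757, -0.8796)
∠(n_2, n_3) = 68.99°
δ = |180° − 68.99°| = 111.01°
111.01° > 2α = 77.32°  →  invalid

δ = 111.01°, invalid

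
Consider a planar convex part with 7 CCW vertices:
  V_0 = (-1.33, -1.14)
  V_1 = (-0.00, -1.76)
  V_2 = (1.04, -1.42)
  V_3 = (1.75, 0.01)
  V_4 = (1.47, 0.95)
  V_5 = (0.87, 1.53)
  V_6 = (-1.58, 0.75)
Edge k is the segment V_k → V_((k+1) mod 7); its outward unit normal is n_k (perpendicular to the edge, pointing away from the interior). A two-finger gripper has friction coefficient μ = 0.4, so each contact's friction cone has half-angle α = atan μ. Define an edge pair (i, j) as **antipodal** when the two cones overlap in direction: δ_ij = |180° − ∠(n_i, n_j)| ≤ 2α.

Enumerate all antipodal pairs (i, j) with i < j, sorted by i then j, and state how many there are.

α = atan 0.4 = 21.80°;  2α = 43.60°
n_0 = (-0.4225, -0.9064)
n_1 = (+0.3107, -0.9505)
n_2 = (+0.8957, -0.4447)
n_3 = (+0.9584, +0.2855)
n_4 = (+0.6950, +0.7190)
n_5 = (-0.3034, +0.9529)
n_6 = (-0.9914, -0.1311)
  (0,1): δ = 136.90°  ·
  (0,2): δ = 91.41°  ·
  (0,3): δ = 48.42°  ·
  (0,4): δ = 19.04°  ✓
  (0,5): δ = 42.65°  ✓
  (0,6): δ = 122.53°  ·
  (1,2): δ = 134.51°  ·
  (1,3): δ = 91.52°  ·
  (1,4): δ = 62.13°  ·
  (1,5): δ = 0.44°  ✓
  (1,6): δ = 79.43°  ·
  (2,3): δ = 137.01°  ·
  (2,4): δ = 107.62°  ·
  (2,5): δ = 45.94°  ·
  (2,6): δ = 33.94°  ✓
  (3,4): δ = 150.62°  ·
  (3,5): δ = 88.93°  ·
  (3,6): δ = 9.05°  ✓
  (4,5): δ = 118.31°  ·
  (4,6): δ = 38.44°  ✓
  (5,6): δ = 100.12°  ·
antipodal pairs: 6

count = 6; pairs: (0,4), (0,5), (1,5), (2,6), (3,6), (4,6)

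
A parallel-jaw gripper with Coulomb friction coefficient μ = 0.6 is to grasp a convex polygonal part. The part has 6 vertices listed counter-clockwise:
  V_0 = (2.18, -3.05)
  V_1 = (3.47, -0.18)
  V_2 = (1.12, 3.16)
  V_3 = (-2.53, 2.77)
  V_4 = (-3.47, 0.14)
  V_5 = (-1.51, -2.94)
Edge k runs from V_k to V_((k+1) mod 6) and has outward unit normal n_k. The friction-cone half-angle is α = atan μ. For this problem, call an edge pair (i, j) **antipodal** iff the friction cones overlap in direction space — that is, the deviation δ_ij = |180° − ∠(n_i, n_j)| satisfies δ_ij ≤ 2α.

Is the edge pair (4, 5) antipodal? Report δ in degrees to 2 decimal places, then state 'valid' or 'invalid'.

δ = 124.18°, invalid

α = atan 0.6 = 30.96°;  2α = 61.93°
edge 4: e_4 = (+1.96, -3.08);  n_4 = (-0.8437, -0.5369)
edge 5: e_5 = (+3.69, -0.11);  n_5 = (-0.0298, -0.9996)
∠(n_4, n_5) = 55.82°
δ = |180° − 55.82°| = 124.18°
124.18° > 2α = 61.93°  →  invalid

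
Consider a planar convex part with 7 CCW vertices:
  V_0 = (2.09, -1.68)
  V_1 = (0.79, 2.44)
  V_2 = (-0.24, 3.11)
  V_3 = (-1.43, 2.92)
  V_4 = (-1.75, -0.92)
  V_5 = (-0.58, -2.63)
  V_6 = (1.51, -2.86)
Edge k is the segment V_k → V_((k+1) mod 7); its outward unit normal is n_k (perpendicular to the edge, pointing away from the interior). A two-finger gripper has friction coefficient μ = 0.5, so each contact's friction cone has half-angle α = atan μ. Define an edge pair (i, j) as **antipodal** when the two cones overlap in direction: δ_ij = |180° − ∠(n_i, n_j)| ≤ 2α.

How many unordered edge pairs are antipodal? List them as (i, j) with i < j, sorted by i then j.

count = 6; pairs: (0,3), (0,4), (1,4), (1,5), (2,5), (3,6)

α = atan 0.5 = 26.57°;  2α = 53.13°
n_0 = (+0.9537, +0.3009)
n_1 = (+0.5453, +0.8383)
n_2 = (-0.1577, +0.9875)
n_3 = (-0.9965, +0.0830)
n_4 = (-0.8253, -0.5647)
n_5 = (-0.1094, -0.9940)
n_6 = (+0.8974, -0.4411)
  (0,1): δ = 140.56°  ·
  (0,2): δ = 98.44°  ·
  (0,3): δ = 22.28°  ✓
  (0,4): δ = 16.87°  ✓
  (0,5): δ = 66.21°  ·
  (0,6): δ = 136.31°  ·
  (1,2): δ = 137.89°  ·
  (1,3): δ = 61.72°  ·
  (1,4): δ = 22.58°  ✓
  (1,5): δ = 26.76°  ✓
  (1,6): δ = 96.87°  ·
  (2,3): δ = 103.84°  ·
  (2,4): δ = 64.69°  ·
  (2,5): δ = 15.35°  ✓
  (2,6): δ = 54.75°  ·
  (3,4): δ = 140.86°  ·
  (3,5): δ = 91.52°  ·
  (3,6): δ = 21.41°  ✓
  (4,5): δ = 130.66°  ·
  (4,6): δ = 60.56°  ·
  (5,6): δ = 109.90°  ·
antipodal pairs: 6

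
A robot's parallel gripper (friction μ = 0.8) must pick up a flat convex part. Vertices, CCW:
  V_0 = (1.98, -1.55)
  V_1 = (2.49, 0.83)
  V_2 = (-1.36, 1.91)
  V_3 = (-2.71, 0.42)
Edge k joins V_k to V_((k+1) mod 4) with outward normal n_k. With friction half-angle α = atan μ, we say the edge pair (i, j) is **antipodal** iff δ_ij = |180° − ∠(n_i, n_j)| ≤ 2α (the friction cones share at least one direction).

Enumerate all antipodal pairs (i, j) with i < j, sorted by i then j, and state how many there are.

α = atan 0.8 = 38.66°;  2α = 77.32°
n_0 = (+0.9778, -0.2095)
n_1 = (+0.2701, +0.9628)
n_2 = (-0.7411, +0.6714)
n_3 = (-0.3873, -0.9220)
  (0,1): δ = 93.58°  ·
  (0,2): δ = 30.08°  ✓
  (0,3): δ = 79.31°  ·
  (1,2): δ = 116.51°  ·
  (1,3): δ = 7.11°  ✓
  (2,3): δ = 70.61°  ✓
antipodal pairs: 3

count = 3; pairs: (0,2), (1,3), (2,3)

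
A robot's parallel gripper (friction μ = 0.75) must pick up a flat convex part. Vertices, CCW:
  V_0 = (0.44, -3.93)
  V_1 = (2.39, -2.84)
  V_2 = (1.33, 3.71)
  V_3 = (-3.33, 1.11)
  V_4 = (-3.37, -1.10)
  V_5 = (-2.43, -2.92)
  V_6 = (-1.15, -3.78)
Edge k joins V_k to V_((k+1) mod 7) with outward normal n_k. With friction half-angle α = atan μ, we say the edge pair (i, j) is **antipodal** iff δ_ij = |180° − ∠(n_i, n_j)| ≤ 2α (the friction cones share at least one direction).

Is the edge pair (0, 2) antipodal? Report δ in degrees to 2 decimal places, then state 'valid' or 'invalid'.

α = atan 0.75 = 36.87°;  2α = 73.74°
edge 0: e_0 = (+1.95, +1.09);  n_0 = (+0.4879, -0.8729)
edge 2: e_2 = (-4.66, -2.60);  n_2 = (-0.4872, +0.8733)
∠(n_0, n_2) = 179.95°
δ = |180° − 179.95°| = 0.05°
0.05° ≤ 2α = 73.74°  →  valid

δ = 0.05°, valid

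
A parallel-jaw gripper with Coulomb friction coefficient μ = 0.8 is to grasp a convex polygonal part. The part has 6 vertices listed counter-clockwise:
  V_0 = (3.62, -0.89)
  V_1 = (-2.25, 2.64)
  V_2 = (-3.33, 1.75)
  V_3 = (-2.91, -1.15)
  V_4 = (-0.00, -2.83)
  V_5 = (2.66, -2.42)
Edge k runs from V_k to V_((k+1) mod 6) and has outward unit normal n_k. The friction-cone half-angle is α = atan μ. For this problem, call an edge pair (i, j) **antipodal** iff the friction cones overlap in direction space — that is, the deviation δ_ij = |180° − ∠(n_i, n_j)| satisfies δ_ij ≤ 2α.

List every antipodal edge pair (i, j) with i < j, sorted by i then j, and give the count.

count = 7; pairs: (0,2), (0,3), (0,4), (1,3), (1,4), (1,5), (2,5)

α = atan 0.8 = 38.66°;  2α = 77.32°
n_0 = (+0.5154, +0.8570)
n_1 = (-0.6360, +0.7717)
n_2 = (-0.9897, -0.1433)
n_3 = (-0.5000, -0.8660)
n_4 = (+0.1523, -0.9883)
n_5 = (+0.8471, -0.5315)
  (0,1): δ = 109.49°  ·
  (0,2): δ = 50.74°  ✓
  (0,3): δ = 1.02°  ✓
  (0,4): δ = 39.78°  ✓
  (0,5): δ = 88.91°  ·
  (1,2): δ = 121.25°  ·
  (1,3): δ = 69.49°  ✓
  (1,4): δ = 30.73°  ✓
  (1,5): δ = 18.40°  ✓
  (2,3): δ = 128.24°  ·
  (2,4): δ = 89.48°  ·
  (2,5): δ = 40.35°  ✓
  (3,4): δ = 141.24°  ·
  (3,5): δ = 92.11°  ·
  (4,5): δ = 130.87°  ·
antipodal pairs: 7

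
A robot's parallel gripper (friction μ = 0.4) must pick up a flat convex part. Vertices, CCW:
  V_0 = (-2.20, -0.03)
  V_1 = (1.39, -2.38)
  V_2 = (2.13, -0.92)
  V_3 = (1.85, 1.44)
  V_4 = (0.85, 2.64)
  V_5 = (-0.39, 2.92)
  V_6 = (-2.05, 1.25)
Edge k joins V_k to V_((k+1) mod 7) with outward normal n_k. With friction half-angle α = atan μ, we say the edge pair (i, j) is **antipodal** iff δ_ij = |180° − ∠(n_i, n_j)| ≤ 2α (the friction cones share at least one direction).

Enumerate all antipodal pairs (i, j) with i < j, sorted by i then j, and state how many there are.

count = 5; pairs: (0,3), (0,4), (1,5), (1,6), (2,6)

α = atan 0.4 = 21.80°;  2α = 43.60°
n_0 = (-0.5477, -0.8367)
n_1 = (+0.8920, -0.4521)
n_2 = (+0.9930, +0.1178)
n_3 = (+0.7682, +0.6402)
n_4 = (+0.2203, +0.9754)
n_5 = (-0.7092, +0.7050)
n_6 = (-0.9932, +0.1164)
  (0,1): δ = 83.67°  ·
  (0,2): δ = 50.03°  ·
  (0,3): δ = 16.99°  ✓
  (0,4): δ = 20.48°  ✓
  (0,5): δ = 78.38°  ·
  (0,6): δ = 116.52°  ·
  (1,2): δ = 146.36°  ·
  (1,3): δ = 113.32°  ·
  (1,4): δ = 75.85°  ·
  (1,5): δ = 17.95°  ✓
  (1,6): δ = 20.19°  ✓
  (2,3): δ = 146.96°  ·
  (2,4): δ = 109.49°  ·
  (2,5): δ = 51.59°  ·
  (2,6): δ = 13.45°  ✓
  (3,4): δ = 142.53°  ·
  (3,5): δ = 84.63°  ·
  (3,6): δ = 46.49°  ·
  (4,5): δ = 122.10°  ·
  (4,6): δ = 83.96°  ·
  (5,6): δ = 141.86°  ·
antipodal pairs: 5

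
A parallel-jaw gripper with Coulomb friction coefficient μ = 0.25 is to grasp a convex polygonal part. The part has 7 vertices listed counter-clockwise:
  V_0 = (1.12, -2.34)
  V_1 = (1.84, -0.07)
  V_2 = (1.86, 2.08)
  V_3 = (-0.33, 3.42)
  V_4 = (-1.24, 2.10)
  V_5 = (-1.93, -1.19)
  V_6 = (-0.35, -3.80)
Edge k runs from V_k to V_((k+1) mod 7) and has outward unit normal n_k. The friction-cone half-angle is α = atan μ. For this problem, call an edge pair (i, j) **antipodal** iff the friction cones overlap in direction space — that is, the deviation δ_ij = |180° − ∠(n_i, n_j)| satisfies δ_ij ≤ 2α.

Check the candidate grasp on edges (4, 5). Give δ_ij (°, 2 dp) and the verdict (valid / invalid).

α = atan 0.25 = 14.04°;  2α = 28.07°
edge 4: e_4 = (-0.69, -3.29);  n_4 = (-0.9787, +0.2053)
edge 5: e_5 = (+1.58, -2.61);  n_5 = (-0.8555, -0.5179)
∠(n_4, n_5) = 43.03°
δ = |180° − 43.03°| = 136.97°
136.97° > 2α = 28.07°  →  invalid

δ = 136.97°, invalid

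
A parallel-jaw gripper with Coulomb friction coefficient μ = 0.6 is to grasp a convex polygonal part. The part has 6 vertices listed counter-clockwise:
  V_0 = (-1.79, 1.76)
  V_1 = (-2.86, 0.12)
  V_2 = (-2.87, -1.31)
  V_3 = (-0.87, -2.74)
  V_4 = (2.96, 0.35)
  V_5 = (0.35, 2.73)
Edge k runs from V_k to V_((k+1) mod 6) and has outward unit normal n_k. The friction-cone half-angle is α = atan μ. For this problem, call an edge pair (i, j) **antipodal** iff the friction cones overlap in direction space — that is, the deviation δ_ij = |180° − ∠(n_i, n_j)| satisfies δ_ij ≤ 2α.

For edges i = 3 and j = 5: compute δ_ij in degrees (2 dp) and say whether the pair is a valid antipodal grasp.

δ = 14.51°, valid

α = atan 0.6 = 30.96°;  2α = 61.93°
edge 3: e_3 = (+3.83, +3.09);  n_3 = (+0.6279, -0.7783)
edge 5: e_5 = (-2.14, -0.97);  n_5 = (-0.4128, +0.9108)
∠(n_3, n_5) = 165.49°
δ = |180° − 165.49°| = 14.51°
14.51° ≤ 2α = 61.93°  →  valid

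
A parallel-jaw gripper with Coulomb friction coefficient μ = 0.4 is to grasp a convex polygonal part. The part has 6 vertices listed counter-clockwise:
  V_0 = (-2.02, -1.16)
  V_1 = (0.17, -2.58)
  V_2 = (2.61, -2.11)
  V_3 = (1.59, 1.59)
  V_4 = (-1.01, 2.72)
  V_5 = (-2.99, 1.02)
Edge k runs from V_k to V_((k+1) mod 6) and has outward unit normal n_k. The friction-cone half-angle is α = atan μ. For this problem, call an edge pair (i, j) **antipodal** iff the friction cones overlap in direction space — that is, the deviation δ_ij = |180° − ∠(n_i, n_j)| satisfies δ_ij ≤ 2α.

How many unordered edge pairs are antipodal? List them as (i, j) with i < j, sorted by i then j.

α = atan 0.4 = 21.80°;  2α = 43.60°
n_0 = (-0.5440, -0.8391)
n_1 = (+0.1891, -0.9819)
n_2 = (+0.9640, +0.2658)
n_3 = (+0.3986, +0.9171)
n_4 = (-0.6514, +0.7587)
n_5 = (-0.9136, -0.4065)
  (0,1): δ = 136.14°  ·
  (0,2): δ = 41.63°  ✓
  (0,3): δ = 9.47°  ✓
  (0,4): δ = 73.61°  ·
  (0,5): δ = 146.95°  ·
  (1,2): δ = 85.49°  ·
  (1,3): δ = 34.39°  ✓
  (1,4): δ = 29.75°  ✓
  (1,5): δ = 103.08°  ·
  (2,3): δ = 128.90°  ·
  (2,4): δ = 64.76°  ·
  (2,5): δ = 8.57°  ✓
  (3,4): δ = 115.86°  ·
  (3,5): δ = 42.52°  ✓
  (4,5): δ = 106.66°  ·
antipodal pairs: 6

count = 6; pairs: (0,2), (0,3), (1,3), (1,4), (2,5), (3,5)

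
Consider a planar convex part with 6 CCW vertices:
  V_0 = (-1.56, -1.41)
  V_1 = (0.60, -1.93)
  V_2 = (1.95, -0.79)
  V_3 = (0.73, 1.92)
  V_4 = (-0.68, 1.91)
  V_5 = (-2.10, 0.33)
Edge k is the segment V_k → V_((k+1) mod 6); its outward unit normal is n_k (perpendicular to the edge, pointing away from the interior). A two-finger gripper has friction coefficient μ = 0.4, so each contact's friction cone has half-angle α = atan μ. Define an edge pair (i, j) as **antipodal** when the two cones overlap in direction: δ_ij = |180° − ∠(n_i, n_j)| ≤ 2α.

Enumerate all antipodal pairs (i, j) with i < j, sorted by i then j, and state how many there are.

α = atan 0.4 = 21.80°;  2α = 43.60°
n_0 = (-0.2341, -0.9722)
n_1 = (+0.6452, -0.7640)
n_2 = (+0.9119, +0.4105)
n_3 = (-0.0071, +1.0000)
n_4 = (-0.7438, +0.6684)
n_5 = (-0.9551, -0.2964)
  (0,1): δ = 126.28°  ·
  (0,2): δ = 52.23°  ·
  (0,3): δ = 13.94°  ✓
  (0,4): δ = 61.59°  ·
  (0,5): δ = 120.78°  ·
  (1,2): δ = 105.94°  ·
  (1,3): δ = 39.77°  ✓
  (1,4): δ = 7.87°  ✓
  (1,5): δ = 67.06°  ·
  (2,3): δ = 113.83°  ·
  (2,4): δ = 66.18°  ·
  (2,5): δ = 7.00°  ✓
  (3,4): δ = 132.35°  ·
  (3,5): δ = 73.16°  ·
  (4,5): δ = 120.81°  ·
antipodal pairs: 4

count = 4; pairs: (0,3), (1,3), (1,4), (2,5)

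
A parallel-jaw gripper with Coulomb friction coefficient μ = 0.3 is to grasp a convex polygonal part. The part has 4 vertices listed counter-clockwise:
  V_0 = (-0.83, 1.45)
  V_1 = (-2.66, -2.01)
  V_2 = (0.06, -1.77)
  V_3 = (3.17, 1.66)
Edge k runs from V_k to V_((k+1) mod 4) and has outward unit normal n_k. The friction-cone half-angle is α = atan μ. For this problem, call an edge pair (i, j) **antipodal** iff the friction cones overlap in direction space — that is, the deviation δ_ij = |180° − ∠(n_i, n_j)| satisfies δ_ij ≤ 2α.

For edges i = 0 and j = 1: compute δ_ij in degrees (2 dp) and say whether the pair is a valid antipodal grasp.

α = atan 0.3 = 16.70°;  2α = 33.40°
edge 0: e_0 = (-1.83, -3.46);  n_0 = (-0.8840, +0.4675)
edge 1: e_1 = (+2.72, +0.24);  n_1 = (+0.0879, -0.9961)
∠(n_0, n_1) = 122.92°
δ = |180° − 122.92°| = 57.08°
57.08° > 2α = 33.40°  →  invalid

δ = 57.08°, invalid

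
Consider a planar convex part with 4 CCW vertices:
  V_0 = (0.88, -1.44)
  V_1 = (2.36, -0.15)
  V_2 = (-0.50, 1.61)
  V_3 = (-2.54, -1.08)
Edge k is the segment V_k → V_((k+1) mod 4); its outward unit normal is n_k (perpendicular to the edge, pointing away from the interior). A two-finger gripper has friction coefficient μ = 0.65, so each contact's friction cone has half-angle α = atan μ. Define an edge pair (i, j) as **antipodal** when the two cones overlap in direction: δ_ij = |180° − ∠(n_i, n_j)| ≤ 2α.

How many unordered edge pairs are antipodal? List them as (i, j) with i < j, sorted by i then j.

α = atan 0.65 = 33.02°;  2α = 66.05°
n_0 = (+0.6571, -0.7538)
n_1 = (+0.5241, +0.8517)
n_2 = (-0.7968, +0.6043)
n_3 = (-0.1047, -0.9945)
  (0,1): δ = 72.68°  ·
  (0,2): δ = 11.75°  ✓
  (0,3): δ = 132.91°  ·
  (1,2): δ = 95.57°  ·
  (1,3): δ = 25.60°  ✓
  (2,3): δ = 58.83°  ✓
antipodal pairs: 3

count = 3; pairs: (0,2), (1,3), (2,3)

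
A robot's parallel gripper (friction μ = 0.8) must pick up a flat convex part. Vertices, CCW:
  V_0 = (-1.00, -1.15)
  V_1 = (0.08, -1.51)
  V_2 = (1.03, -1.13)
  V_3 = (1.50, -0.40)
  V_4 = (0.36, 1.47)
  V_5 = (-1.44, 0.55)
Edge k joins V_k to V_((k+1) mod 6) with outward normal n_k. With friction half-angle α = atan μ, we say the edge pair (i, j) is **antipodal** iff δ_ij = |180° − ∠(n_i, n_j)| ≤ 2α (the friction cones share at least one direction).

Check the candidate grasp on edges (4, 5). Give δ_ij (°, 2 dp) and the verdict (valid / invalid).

α = atan 0.8 = 38.66°;  2α = 77.32°
edge 4: e_4 = (-1.80, -0.92);  n_4 = (-0.4551, +0.8904)
edge 5: e_5 = (+0.44, -1.70);  n_5 = (-0.9681, -0.2506)
∠(n_4, n_5) = 77.44°
δ = |180° − 77.44°| = 102.56°
102.56° > 2α = 77.32°  →  invalid

δ = 102.56°, invalid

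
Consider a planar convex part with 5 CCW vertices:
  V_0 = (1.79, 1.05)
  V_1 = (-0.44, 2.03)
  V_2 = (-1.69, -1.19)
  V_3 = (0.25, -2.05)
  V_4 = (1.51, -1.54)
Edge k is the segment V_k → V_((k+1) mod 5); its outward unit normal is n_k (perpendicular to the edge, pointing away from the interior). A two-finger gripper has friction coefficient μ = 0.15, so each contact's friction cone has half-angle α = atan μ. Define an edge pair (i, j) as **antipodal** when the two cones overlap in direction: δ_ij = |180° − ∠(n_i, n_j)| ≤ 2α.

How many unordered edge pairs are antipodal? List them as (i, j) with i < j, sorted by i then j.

count = 2; pairs: (0,2), (1,4)

α = atan 0.15 = 8.53°;  2α = 17.06°
n_0 = (+0.4023, +0.9155)
n_1 = (-0.9322, +0.3619)
n_2 = (-0.4053, -0.9142)
n_3 = (+0.3752, -0.9269)
n_4 = (+0.9942, -0.1075)
  (0,1): δ = 87.49°  ·
  (0,2): δ = 0.18°  ✓
  (0,3): δ = 45.76°  ·
  (0,4): δ = 107.55°  ·
  (1,2): δ = 92.69°  ·
  (1,3): δ = 46.75°  ·
  (1,4): δ = 15.05°  ✓
  (2,3): δ = 134.06°  ·
  (2,4): δ = 72.26°  ·
  (3,4): δ = 118.21°  ·
antipodal pairs: 2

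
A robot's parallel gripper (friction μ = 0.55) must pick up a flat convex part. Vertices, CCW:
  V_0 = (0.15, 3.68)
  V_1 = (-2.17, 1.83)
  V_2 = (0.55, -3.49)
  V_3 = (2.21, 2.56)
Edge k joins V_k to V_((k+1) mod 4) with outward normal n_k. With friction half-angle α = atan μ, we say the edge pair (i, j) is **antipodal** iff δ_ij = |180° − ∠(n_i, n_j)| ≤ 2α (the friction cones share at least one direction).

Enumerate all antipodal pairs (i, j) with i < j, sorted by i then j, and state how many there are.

α = atan 0.55 = 28.81°;  2α = 57.62°
n_0 = (-0.6235, +0.7819)
n_1 = (-0.8904, -0.4552)
n_2 = (+0.9644, -0.2646)
n_3 = (+0.4777, +0.8785)
  (0,1): δ = 101.49°  ·
  (0,2): δ = 36.09°  ✓
  (0,3): δ = 112.90°  ·
  (1,2): δ = 42.42°  ✓
  (1,3): δ = 34.39°  ✓
  (2,3): δ = 103.19°  ·
antipodal pairs: 3

count = 3; pairs: (0,2), (1,2), (1,3)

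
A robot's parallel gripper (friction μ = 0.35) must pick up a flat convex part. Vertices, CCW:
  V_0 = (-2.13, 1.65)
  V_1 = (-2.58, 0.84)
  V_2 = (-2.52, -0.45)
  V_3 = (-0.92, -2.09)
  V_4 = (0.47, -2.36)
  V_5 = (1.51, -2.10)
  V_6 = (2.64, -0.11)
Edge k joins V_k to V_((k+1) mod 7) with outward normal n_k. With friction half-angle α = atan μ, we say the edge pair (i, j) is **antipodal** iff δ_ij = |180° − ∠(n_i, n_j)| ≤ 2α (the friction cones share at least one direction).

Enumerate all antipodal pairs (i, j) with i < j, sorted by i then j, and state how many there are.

α = atan 0.35 = 19.29°;  2α = 38.58°
n_0 = (-0.8742, +0.4856)
n_1 = (-0.9989, -0.0465)
n_2 = (-0.7158, -0.6983)
n_3 = (-0.1907, -0.9817)
n_4 = (+0.2425, -0.9701)
n_5 = (+0.8696, -0.4938)
n_6 = (+0.3462, +0.9382)
  (0,1): δ = 148.28°  ·
  (0,2): δ = 106.65°  ·
  (0,3): δ = 71.94°  ·
  (0,4): δ = 46.91°  ·
  (0,5): δ = 0.54°  ✓
  (0,6): δ = 98.80°  ·
  (1,2): δ = 138.37°  ·
  (1,3): δ = 103.66°  ·
  (1,4): δ = 78.63°  ·
  (1,5): δ = 32.25°  ✓
  (1,6): δ = 67.08°  ·
  (2,3): δ = 145.29°  ·
  (2,4): δ = 120.26°  ·
  (2,5): δ = 73.88°  ·
  (2,6): δ = 25.45°  ✓
  (3,4): δ = 154.97°  ·
  (3,5): δ = 108.60°  ·
  (3,6): δ = 9.26°  ✓
  (4,5): δ = 133.63°  ·
  (4,6): δ = 34.29°  ✓
  (5,6): δ = 80.66°  ·
antipodal pairs: 5

count = 5; pairs: (0,5), (1,5), (2,6), (3,6), (4,6)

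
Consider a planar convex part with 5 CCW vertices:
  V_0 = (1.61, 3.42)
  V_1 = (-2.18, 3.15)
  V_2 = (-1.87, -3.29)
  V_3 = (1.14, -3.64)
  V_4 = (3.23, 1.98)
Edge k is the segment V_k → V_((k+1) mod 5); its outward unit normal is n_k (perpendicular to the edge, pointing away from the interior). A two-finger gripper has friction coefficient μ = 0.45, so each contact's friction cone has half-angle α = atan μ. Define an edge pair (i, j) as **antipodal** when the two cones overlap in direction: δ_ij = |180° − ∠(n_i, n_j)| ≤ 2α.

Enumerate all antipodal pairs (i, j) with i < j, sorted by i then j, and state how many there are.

α = atan 0.45 = 24.23°;  2α = 48.46°
n_0 = (-0.0711, +0.9975)
n_1 = (-0.9988, -0.0481)
n_2 = (-0.1155, -0.9933)
n_3 = (+0.9373, -0.3486)
n_4 = (+0.6644, +0.7474)
  (0,1): δ = 91.32°  ·
  (0,2): δ = 10.71°  ✓
  (0,3): δ = 65.53°  ·
  (0,4): δ = 134.29°  ·
  (1,2): δ = 99.39°  ·
  (1,3): δ = 23.16°  ✓
  (1,4): δ = 45.61°  ✓
  (2,3): δ = 103.77°  ·
  (2,4): δ = 35.00°  ✓
  (3,4): δ = 111.23°  ·
antipodal pairs: 4

count = 4; pairs: (0,2), (1,3), (1,4), (2,4)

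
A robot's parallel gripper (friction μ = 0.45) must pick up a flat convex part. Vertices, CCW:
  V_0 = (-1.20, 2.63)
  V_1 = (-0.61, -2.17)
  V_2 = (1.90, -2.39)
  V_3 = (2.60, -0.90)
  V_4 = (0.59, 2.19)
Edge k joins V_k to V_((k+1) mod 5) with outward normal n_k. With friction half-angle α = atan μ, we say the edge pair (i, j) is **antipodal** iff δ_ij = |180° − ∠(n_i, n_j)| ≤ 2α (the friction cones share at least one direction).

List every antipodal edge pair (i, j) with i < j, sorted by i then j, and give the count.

count = 3; pairs: (0,2), (0,3), (1,4)

α = atan 0.45 = 24.23°;  2α = 48.46°
n_0 = (-0.9925, -0.1220)
n_1 = (-0.0873, -0.9962)
n_2 = (+0.9051, -0.4252)
n_3 = (+0.8383, +0.5453)
n_4 = (+0.2387, +0.9711)
  (0,1): δ = 102.02°  ·
  (0,2): δ = 32.17°  ✓
  (0,3): δ = 26.04°  ✓
  (0,4): δ = 69.18°  ·
  (1,2): δ = 110.15°  ·
  (1,3): δ = 51.95°  ·
  (1,4): δ = 8.80°  ✓
  (2,3): δ = 121.79°  ·
  (2,4): δ = 78.65°  ·
  (3,4): δ = 136.85°  ·
antipodal pairs: 3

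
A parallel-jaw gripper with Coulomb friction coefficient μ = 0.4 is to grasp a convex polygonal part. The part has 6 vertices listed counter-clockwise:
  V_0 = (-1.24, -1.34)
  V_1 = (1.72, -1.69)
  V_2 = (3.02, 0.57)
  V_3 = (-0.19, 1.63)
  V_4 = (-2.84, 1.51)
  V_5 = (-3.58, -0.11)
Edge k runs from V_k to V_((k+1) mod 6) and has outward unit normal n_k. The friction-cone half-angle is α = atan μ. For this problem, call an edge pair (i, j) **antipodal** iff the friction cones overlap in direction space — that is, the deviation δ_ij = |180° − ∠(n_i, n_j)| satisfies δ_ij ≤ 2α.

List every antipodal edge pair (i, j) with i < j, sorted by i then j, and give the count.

α = atan 0.4 = 21.80°;  2α = 43.60°
n_0 = (-0.1174, -0.9931)
n_1 = (+0.8668, -0.4986)
n_2 = (+0.3136, +0.9496)
n_3 = (-0.0452, +0.9990)
n_4 = (-0.9096, +0.4155)
n_5 = (-0.4653, -0.8852)
  (0,1): δ = 113.16°  ·
  (0,2): δ = 11.53°  ✓
  (0,3): δ = 9.34°  ✓
  (0,4): δ = 72.19°  ·
  (0,5): δ = 159.02°  ·
  (1,2): δ = 78.37°  ·
  (1,3): δ = 57.50°  ·
  (1,4): δ = 5.36°  ✓
  (1,5): δ = 92.18°  ·
  (2,3): δ = 159.13°  ·
  (2,4): δ = 96.28°  ·
  (2,5): δ = 9.45°  ✓
  (3,4): δ = 117.14°  ·
  (3,5): δ = 30.32°  ✓
  (4,5): δ = 93.18°  ·
antipodal pairs: 5

count = 5; pairs: (0,2), (0,3), (1,4), (2,5), (3,5)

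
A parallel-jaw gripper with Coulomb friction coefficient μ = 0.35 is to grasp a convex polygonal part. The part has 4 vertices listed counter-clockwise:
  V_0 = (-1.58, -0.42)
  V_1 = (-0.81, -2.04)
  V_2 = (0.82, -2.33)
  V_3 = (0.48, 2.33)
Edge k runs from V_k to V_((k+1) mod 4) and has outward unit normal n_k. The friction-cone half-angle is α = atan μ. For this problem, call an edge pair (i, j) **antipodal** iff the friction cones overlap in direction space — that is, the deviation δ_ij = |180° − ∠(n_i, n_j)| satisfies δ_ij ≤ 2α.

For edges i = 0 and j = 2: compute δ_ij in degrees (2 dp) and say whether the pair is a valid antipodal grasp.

δ = 21.25°, valid

α = atan 0.35 = 19.29°;  2α = 38.58°
edge 0: e_0 = (+0.77, -1.62);  n_0 = (-0.9032, -0.4293)
edge 2: e_2 = (-0.34, +4.66);  n_2 = (+0.9973, +0.0728)
∠(n_0, n_2) = 158.75°
δ = |180° − 158.75°| = 21.25°
21.25° ≤ 2α = 38.58°  →  valid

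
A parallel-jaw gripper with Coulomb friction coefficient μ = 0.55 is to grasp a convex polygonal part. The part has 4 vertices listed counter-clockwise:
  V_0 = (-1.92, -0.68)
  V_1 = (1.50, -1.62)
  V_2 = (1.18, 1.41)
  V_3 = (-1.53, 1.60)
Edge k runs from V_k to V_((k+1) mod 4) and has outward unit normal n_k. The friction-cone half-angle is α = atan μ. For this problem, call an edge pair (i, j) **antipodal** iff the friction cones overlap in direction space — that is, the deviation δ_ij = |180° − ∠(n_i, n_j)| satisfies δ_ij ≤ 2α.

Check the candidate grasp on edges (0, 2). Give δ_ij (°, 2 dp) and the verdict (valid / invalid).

α = atan 0.55 = 28.81°;  2α = 57.62°
edge 0: e_0 = (+3.42, -0.94);  n_0 = (-0.2650, -0.9642)
edge 2: e_2 = (-2.71, +0.19);  n_2 = (+0.0699, +0.9976)
∠(n_0, n_2) = 168.64°
δ = |180° − 168.64°| = 11.36°
11.36° ≤ 2α = 57.62°  →  valid

δ = 11.36°, valid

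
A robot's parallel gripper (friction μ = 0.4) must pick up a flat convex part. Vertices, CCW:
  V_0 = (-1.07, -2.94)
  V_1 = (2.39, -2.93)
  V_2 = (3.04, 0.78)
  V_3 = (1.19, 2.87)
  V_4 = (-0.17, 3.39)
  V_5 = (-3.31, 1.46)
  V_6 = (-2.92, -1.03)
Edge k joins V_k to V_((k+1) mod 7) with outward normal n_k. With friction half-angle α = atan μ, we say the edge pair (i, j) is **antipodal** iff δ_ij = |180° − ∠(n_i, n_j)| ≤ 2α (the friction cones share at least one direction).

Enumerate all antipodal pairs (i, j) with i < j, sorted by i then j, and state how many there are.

count = 6; pairs: (0,3), (0,4), (1,5), (2,5), (2,6), (3,6)

α = atan 0.4 = 21.80°;  2α = 43.60°
n_0 = (+0.0029, -1.0000)
n_1 = (+0.9850, -0.1726)
n_2 = (+0.7488, +0.6628)
n_3 = (+0.3571, +0.9341)
n_4 = (-0.5236, +0.8519)
n_5 = (-0.9880, -0.1547)
n_6 = (-0.7183, -0.6957)
  (0,1): δ = 100.10°  ·
  (0,2): δ = 48.65°  ·
  (0,3): δ = 21.09°  ✓
  (0,4): δ = 31.41°  ✓
  (0,5): δ = 98.74°  ·
  (0,6): δ = 133.92°  ·
  (1,2): δ = 128.55°  ·
  (1,3): δ = 100.99°  ·
  (1,4): δ = 48.49°  ·
  (1,5): δ = 18.84°  ✓
  (1,6): δ = 54.02°  ·
  (2,3): δ = 152.44°  ·
  (2,4): δ = 99.94°  ·
  (2,5): δ = 32.61°  ✓
  (2,6): δ = 2.57°  ✓
  (3,4): δ = 127.50°  ·
  (3,5): δ = 60.17°  ·
  (3,6): δ = 24.99°  ✓
  (4,5): δ = 112.68°  ·
  (4,6): δ = 77.49°  ·
  (5,6): δ = 144.82°  ·
antipodal pairs: 6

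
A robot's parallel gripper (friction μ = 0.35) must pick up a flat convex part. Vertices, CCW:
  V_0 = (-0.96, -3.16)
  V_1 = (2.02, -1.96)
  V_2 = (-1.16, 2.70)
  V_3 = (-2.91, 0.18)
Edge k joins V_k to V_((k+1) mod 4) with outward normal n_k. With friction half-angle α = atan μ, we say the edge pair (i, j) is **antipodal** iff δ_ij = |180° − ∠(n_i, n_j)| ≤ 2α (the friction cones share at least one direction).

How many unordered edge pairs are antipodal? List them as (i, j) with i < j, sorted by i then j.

count = 2; pairs: (0,2), (1,3)

α = atan 0.35 = 19.29°;  2α = 38.58°
n_0 = (+0.3735, -0.9276)
n_1 = (+0.8260, +0.5637)
n_2 = (-0.8214, +0.5704)
n_3 = (-0.8636, -0.5042)
  (0,1): δ = 77.62°  ·
  (0,2): δ = 33.29°  ✓
  (0,3): δ = 98.34°  ·
  (1,2): δ = 69.09°  ·
  (1,3): δ = 4.03°  ✓
  (2,3): δ = 114.94°  ·
antipodal pairs: 2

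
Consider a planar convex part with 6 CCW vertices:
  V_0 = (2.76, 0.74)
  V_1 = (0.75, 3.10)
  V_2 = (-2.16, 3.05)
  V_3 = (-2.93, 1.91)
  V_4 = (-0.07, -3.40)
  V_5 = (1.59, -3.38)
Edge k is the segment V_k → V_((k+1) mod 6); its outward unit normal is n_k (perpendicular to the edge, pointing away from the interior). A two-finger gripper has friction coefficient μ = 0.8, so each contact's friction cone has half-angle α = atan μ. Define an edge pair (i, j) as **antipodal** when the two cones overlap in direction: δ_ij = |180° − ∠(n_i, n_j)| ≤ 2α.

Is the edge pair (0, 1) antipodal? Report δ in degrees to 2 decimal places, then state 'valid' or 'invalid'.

α = atan 0.8 = 38.66°;  2α = 77.32°
edge 0: e_0 = (-2.01, +2.36);  n_0 = (+0.7613, +0.6484)
edge 1: e_1 = (-2.91, -0.05);  n_1 = (-0.0172, +0.9999)
∠(n_0, n_1) = 50.56°
δ = |180° − 50.56°| = 129.44°
129.44° > 2α = 77.32°  →  invalid

δ = 129.44°, invalid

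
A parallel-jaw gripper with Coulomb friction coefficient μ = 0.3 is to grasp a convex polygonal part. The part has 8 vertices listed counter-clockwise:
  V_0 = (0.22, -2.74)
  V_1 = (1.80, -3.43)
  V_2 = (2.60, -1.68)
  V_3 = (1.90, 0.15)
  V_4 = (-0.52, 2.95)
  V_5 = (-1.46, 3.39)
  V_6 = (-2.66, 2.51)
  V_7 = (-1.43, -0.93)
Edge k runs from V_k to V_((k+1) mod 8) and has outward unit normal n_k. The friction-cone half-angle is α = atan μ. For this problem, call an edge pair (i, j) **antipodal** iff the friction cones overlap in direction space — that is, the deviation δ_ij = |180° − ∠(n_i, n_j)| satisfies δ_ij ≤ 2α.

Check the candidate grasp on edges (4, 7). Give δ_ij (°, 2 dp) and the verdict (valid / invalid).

δ = 22.56°, valid

α = atan 0.3 = 16.70°;  2α = 33.40°
edge 4: e_4 = (-0.94, +0.44);  n_4 = (+0.4239, +0.9057)
edge 7: e_7 = (+1.65, -1.81);  n_7 = (-0.7390, -0.6737)
∠(n_4, n_7) = 157.44°
δ = |180° − 157.44°| = 22.56°
22.56° ≤ 2α = 33.40°  →  valid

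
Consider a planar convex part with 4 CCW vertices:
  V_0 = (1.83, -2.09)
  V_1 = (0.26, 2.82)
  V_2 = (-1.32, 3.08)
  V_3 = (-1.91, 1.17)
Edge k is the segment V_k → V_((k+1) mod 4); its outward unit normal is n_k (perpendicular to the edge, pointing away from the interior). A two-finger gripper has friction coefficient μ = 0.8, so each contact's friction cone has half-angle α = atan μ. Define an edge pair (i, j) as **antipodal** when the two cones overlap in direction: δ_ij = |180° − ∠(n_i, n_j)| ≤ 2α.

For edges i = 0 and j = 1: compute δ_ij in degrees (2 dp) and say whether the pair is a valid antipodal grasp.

δ = 117.08°, invalid

α = atan 0.8 = 38.66°;  2α = 77.32°
edge 0: e_0 = (-1.57, +4.91);  n_0 = (+0.9525, +0.3046)
edge 1: e_1 = (-1.58, +0.26);  n_1 = (+0.1624, +0.9867)
∠(n_0, n_1) = 62.92°
δ = |180° − 62.92°| = 117.08°
117.08° > 2α = 77.32°  →  invalid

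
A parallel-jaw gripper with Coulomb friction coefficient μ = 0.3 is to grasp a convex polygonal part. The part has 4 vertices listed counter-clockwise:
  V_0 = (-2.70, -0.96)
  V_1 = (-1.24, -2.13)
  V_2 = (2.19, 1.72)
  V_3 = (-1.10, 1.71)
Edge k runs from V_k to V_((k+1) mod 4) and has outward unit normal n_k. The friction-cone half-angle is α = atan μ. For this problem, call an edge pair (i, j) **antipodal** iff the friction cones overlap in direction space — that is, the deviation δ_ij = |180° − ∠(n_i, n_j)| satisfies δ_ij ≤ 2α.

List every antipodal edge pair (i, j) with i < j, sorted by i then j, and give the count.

α = atan 0.3 = 16.70°;  2α = 33.40°
n_0 = (-0.6253, -0.7803)
n_1 = (+0.7467, -0.6652)
n_2 = (-0.0030, +1.0000)
n_3 = (-0.8578, +0.5140)
  (0,1): δ = 92.99°  ·
  (0,2): δ = 38.88°  ·
  (0,3): δ = 97.78°  ·
  (1,2): δ = 48.13°  ·
  (1,3): δ = 10.77°  ✓
  (2,3): δ = 121.11°  ·
antipodal pairs: 1

count = 1; pairs: (1,3)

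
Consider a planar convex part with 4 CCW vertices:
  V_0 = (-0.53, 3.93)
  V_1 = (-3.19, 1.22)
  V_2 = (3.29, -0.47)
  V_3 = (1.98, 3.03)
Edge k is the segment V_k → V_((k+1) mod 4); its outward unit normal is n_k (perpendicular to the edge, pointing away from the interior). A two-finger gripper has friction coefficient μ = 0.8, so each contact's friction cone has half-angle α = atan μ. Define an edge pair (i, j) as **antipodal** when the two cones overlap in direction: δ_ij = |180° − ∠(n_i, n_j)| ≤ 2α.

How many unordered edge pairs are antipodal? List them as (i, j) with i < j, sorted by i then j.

α = atan 0.8 = 38.66°;  2α = 77.32°
n_0 = (-0.7137, +0.7005)
n_1 = (-0.2524, -0.9676)
n_2 = (+0.9365, +0.3505)
n_3 = (+0.3375, +0.9413)
  (0,1): δ = 60.15°  ✓
  (0,2): δ = 64.99°  ✓
  (0,3): δ = 114.74°  ·
  (1,2): δ = 54.86°  ✓
  (1,3): δ = 5.11°  ✓
  (2,3): δ = 130.25°  ·
antipodal pairs: 4

count = 4; pairs: (0,1), (0,2), (1,2), (1,3)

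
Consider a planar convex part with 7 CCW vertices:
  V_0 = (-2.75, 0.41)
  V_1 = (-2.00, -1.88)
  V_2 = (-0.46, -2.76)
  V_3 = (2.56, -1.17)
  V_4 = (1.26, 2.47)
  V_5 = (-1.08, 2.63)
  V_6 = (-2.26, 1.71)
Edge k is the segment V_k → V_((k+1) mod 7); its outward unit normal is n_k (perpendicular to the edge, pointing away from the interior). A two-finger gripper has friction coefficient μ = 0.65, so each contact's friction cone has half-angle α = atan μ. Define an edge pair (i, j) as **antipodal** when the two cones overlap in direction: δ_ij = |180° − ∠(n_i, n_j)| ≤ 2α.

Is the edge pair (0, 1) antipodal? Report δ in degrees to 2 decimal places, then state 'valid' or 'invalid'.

α = atan 0.65 = 33.02°;  2α = 66.05°
edge 0: e_0 = (+0.75, -2.29);  n_0 = (-0.9503, -0.3112)
edge 1: e_1 = (+1.54, -0.88);  n_1 = (-0.4961, -0.8682)
∠(n_0, n_1) = 42.12°
δ = |180° − 42.12°| = 137.88°
137.88° > 2α = 66.05°  →  invalid

δ = 137.88°, invalid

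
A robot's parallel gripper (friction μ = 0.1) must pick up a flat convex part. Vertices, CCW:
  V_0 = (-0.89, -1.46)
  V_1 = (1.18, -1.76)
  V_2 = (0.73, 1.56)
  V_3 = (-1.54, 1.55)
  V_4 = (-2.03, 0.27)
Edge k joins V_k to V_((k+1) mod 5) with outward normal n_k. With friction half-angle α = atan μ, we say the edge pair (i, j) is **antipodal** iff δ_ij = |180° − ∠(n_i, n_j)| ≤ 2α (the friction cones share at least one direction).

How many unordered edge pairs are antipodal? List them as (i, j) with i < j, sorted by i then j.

α = atan 0.1 = 5.71°;  2α = 11.42°
n_0 = (-0.1434, -0.9897)
n_1 = (+0.9909, +0.1343)
n_2 = (-0.0044, +1.0000)
n_3 = (-0.9339, +0.3575)
n_4 = (-0.8350, -0.5502)
  (0,1): δ = 74.03°  ·
  (0,2): δ = 8.50°  ✓
  (0,3): δ = 77.30°  ·
  (0,4): δ = 131.63°  ·
  (1,2): δ = 97.47°  ·
  (1,3): δ = 28.67°  ·
  (1,4): δ = 25.66°  ·
  (2,3): δ = 111.20°  ·
  (2,4): δ = 56.87°  ·
  (3,4): δ = 125.67°  ·
antipodal pairs: 1

count = 1; pairs: (0,2)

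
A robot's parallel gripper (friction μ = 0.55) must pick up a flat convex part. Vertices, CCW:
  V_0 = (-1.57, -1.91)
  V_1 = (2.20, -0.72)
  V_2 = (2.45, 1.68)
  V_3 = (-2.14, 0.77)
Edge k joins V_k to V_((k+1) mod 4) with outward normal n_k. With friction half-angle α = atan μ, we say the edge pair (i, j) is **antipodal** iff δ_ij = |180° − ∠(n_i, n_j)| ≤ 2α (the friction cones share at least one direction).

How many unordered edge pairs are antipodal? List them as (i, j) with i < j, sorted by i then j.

count = 2; pairs: (0,2), (1,3)

α = atan 0.55 = 28.81°;  2α = 57.62°
n_0 = (+0.3010, -0.9536)
n_1 = (+0.9946, -0.1036)
n_2 = (-0.1945, +0.9809)
n_3 = (-0.9781, -0.2080)
  (0,1): δ = 113.47°  ·
  (0,2): δ = 6.30°  ✓
  (0,3): δ = 84.49°  ·
  (1,2): δ = 72.84°  ·
  (1,3): δ = 17.95°  ✓
  (2,3): δ = 89.21°  ·
antipodal pairs: 2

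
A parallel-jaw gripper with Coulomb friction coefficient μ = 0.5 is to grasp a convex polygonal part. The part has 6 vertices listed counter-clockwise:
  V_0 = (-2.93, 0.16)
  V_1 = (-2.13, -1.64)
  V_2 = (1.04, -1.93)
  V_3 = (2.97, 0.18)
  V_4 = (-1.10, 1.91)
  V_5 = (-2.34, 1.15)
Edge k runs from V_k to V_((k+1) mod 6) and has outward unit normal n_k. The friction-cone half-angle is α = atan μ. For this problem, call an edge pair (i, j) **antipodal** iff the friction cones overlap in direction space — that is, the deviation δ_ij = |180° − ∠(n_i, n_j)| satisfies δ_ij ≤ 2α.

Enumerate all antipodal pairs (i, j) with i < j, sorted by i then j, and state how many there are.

count = 5; pairs: (0,3), (1,3), (1,4), (2,4), (2,5)

α = atan 0.5 = 26.57°;  2α = 53.13°
n_0 = (-0.9138, -0.4061)
n_1 = (-0.0911, -0.9958)
n_2 = (+0.7379, -0.6749)
n_3 = (+0.3912, +0.9203)
n_4 = (-0.5226, +0.8526)
n_5 = (-0.8590, +0.5119)
  (0,1): δ = 119.19°  ·
  (0,2): δ = 66.41°  ·
  (0,3): δ = 43.01°  ✓
  (0,4): δ = 97.54°  ·
  (0,5): δ = 125.24°  ·
  (1,2): δ = 127.22°  ·
  (1,3): δ = 17.80°  ✓
  (1,4): δ = 36.73°  ✓
  (1,5): δ = 64.43°  ·
  (2,3): δ = 70.58°  ·
  (2,4): δ = 16.05°  ✓
  (2,5): δ = 11.66°  ✓
  (3,4): δ = 125.47°  ·
  (3,5): δ = 97.76°  ·
  (4,5): δ = 152.30°  ·
antipodal pairs: 5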